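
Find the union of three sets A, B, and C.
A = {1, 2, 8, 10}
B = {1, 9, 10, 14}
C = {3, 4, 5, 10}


Set A = {1, 2, 8, 10}
Set B = {1, 9, 10, 14}
Set C = {3, 4, 5, 10}
First, A ∪ B = {1, 2, 8, 9, 10, 14}
Then, (A ∪ B) ∪ C = {1, 2, 3, 4, 5, 8, 9, 10, 14}

{1, 2, 3, 4, 5, 8, 9, 10, 14}


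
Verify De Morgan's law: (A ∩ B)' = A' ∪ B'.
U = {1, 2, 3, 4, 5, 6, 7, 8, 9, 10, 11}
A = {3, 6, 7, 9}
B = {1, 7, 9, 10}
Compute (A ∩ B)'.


U = {1, 2, 3, 4, 5, 6, 7, 8, 9, 10, 11}
A = {3, 6, 7, 9}, B = {1, 7, 9, 10}
A ∩ B = {7, 9}
(A ∩ B)' = U \ (A ∩ B) = {1, 2, 3, 4, 5, 6, 8, 10, 11}
Verification via A' ∪ B': A' = {1, 2, 4, 5, 8, 10, 11}, B' = {2, 3, 4, 5, 6, 8, 11}
A' ∪ B' = {1, 2, 3, 4, 5, 6, 8, 10, 11} ✓

{1, 2, 3, 4, 5, 6, 8, 10, 11}


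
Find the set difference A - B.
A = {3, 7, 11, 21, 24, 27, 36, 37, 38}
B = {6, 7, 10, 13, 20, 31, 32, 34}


Set A = {3, 7, 11, 21, 24, 27, 36, 37, 38}
Set B = {6, 7, 10, 13, 20, 31, 32, 34}
A \ B includes elements in A that are not in B.
Check each element of A:
3 (not in B, keep), 7 (in B, remove), 11 (not in B, keep), 21 (not in B, keep), 24 (not in B, keep), 27 (not in B, keep), 36 (not in B, keep), 37 (not in B, keep), 38 (not in B, keep)
A \ B = {3, 11, 21, 24, 27, 36, 37, 38}

{3, 11, 21, 24, 27, 36, 37, 38}


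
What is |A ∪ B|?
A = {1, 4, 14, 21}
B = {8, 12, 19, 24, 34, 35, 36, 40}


Set A = {1, 4, 14, 21}, |A| = 4
Set B = {8, 12, 19, 24, 34, 35, 36, 40}, |B| = 8
A ∩ B = {}, |A ∩ B| = 0
|A ∪ B| = |A| + |B| - |A ∩ B| = 4 + 8 - 0 = 12

12


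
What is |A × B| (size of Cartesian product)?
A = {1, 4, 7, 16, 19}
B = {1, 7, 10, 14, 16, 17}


Set A = {1, 4, 7, 16, 19} has 5 elements.
Set B = {1, 7, 10, 14, 16, 17} has 6 elements.
|A × B| = |A| × |B| = 5 × 6 = 30

30


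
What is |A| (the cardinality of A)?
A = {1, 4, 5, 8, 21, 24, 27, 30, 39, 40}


Set A = {1, 4, 5, 8, 21, 24, 27, 30, 39, 40}
Listing elements: 1, 4, 5, 8, 21, 24, 27, 30, 39, 40
Counting: 10 elements
|A| = 10

10


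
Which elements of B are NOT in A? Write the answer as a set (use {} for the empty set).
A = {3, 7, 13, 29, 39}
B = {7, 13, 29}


Set A = {3, 7, 13, 29, 39}
Set B = {7, 13, 29}
Check each element of B against A:
7 ∈ A, 13 ∈ A, 29 ∈ A
Elements of B not in A: {}

{}


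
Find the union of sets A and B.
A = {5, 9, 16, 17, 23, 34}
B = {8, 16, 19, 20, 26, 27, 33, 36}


Set A = {5, 9, 16, 17, 23, 34}
Set B = {8, 16, 19, 20, 26, 27, 33, 36}
A ∪ B includes all elements in either set.
Elements from A: {5, 9, 16, 17, 23, 34}
Elements from B not already included: {8, 19, 20, 26, 27, 33, 36}
A ∪ B = {5, 8, 9, 16, 17, 19, 20, 23, 26, 27, 33, 34, 36}

{5, 8, 9, 16, 17, 19, 20, 23, 26, 27, 33, 34, 36}


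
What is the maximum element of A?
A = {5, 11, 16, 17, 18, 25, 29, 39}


Set A = {5, 11, 16, 17, 18, 25, 29, 39}
Elements in ascending order: 5, 11, 16, 17, 18, 25, 29, 39
The largest element is 39.

39


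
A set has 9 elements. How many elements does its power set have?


The set has 9 elements.
The power set contains all possible subsets.
|P(A)| = 2^|A| = 2^9 = 512

512


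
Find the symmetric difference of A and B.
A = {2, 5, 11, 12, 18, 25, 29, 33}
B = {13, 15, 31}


Set A = {2, 5, 11, 12, 18, 25, 29, 33}
Set B = {13, 15, 31}
A △ B = (A \ B) ∪ (B \ A)
Elements in A but not B: {2, 5, 11, 12, 18, 25, 29, 33}
Elements in B but not A: {13, 15, 31}
A △ B = {2, 5, 11, 12, 13, 15, 18, 25, 29, 31, 33}

{2, 5, 11, 12, 13, 15, 18, 25, 29, 31, 33}


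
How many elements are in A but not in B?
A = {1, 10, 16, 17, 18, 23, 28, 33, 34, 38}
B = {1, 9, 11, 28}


Set A = {1, 10, 16, 17, 18, 23, 28, 33, 34, 38}
Set B = {1, 9, 11, 28}
A \ B = {10, 16, 17, 18, 23, 33, 34, 38}
|A \ B| = 8

8


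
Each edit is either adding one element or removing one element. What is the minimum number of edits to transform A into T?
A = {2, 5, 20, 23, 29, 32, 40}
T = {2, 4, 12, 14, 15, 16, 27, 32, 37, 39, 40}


Set A = {2, 5, 20, 23, 29, 32, 40}
Set T = {2, 4, 12, 14, 15, 16, 27, 32, 37, 39, 40}
Elements to remove from A (in A, not in T): {5, 20, 23, 29} → 4 removals
Elements to add to A (in T, not in A): {4, 12, 14, 15, 16, 27, 37, 39} → 8 additions
Total edits = 4 + 8 = 12

12


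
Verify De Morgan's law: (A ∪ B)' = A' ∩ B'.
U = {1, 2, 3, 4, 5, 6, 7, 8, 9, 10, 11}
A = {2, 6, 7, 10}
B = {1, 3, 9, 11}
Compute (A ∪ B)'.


U = {1, 2, 3, 4, 5, 6, 7, 8, 9, 10, 11}
A = {2, 6, 7, 10}, B = {1, 3, 9, 11}
A ∪ B = {1, 2, 3, 6, 7, 9, 10, 11}
(A ∪ B)' = U \ (A ∪ B) = {4, 5, 8}
Verification via A' ∩ B': A' = {1, 3, 4, 5, 8, 9, 11}, B' = {2, 4, 5, 6, 7, 8, 10}
A' ∩ B' = {4, 5, 8} ✓

{4, 5, 8}


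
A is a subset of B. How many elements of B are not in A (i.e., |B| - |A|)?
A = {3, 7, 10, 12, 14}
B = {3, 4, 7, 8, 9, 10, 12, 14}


Set A = {3, 7, 10, 12, 14}, |A| = 5
Set B = {3, 4, 7, 8, 9, 10, 12, 14}, |B| = 8
Since A ⊆ B: B \ A = {4, 8, 9}
|B| - |A| = 8 - 5 = 3

3


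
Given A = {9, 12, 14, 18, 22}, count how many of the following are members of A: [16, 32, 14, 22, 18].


Set A = {9, 12, 14, 18, 22}
Candidates: [16, 32, 14, 22, 18]
Check each candidate:
16 ∉ A, 32 ∉ A, 14 ∈ A, 22 ∈ A, 18 ∈ A
Count of candidates in A: 3

3


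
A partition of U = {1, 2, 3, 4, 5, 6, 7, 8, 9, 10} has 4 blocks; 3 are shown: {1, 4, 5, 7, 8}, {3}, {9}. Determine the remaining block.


U = {1, 2, 3, 4, 5, 6, 7, 8, 9, 10}
Shown blocks: {1, 4, 5, 7, 8}, {3}, {9}
A partition's blocks are pairwise disjoint and cover U, so the missing block = U \ (union of shown blocks).
Union of shown blocks: {1, 3, 4, 5, 7, 8, 9}
Missing block = U \ (union) = {2, 6, 10}

{2, 6, 10}


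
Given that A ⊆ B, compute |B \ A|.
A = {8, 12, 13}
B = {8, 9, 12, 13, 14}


Set A = {8, 12, 13}, |A| = 3
Set B = {8, 9, 12, 13, 14}, |B| = 5
Since A ⊆ B: B \ A = {9, 14}
|B| - |A| = 5 - 3 = 2

2


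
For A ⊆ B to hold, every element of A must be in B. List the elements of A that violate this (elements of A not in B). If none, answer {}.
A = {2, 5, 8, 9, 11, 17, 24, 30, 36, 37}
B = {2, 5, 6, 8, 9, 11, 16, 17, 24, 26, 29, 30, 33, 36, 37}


Set A = {2, 5, 8, 9, 11, 17, 24, 30, 36, 37}
Set B = {2, 5, 6, 8, 9, 11, 16, 17, 24, 26, 29, 30, 33, 36, 37}
Check each element of A against B:
2 ∈ B, 5 ∈ B, 8 ∈ B, 9 ∈ B, 11 ∈ B, 17 ∈ B, 24 ∈ B, 30 ∈ B, 36 ∈ B, 37 ∈ B
Elements of A not in B: {}

{}


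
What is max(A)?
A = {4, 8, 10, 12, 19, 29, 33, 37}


Set A = {4, 8, 10, 12, 19, 29, 33, 37}
Elements in ascending order: 4, 8, 10, 12, 19, 29, 33, 37
The largest element is 37.

37


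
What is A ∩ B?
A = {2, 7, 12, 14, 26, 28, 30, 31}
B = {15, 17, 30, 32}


Set A = {2, 7, 12, 14, 26, 28, 30, 31}
Set B = {15, 17, 30, 32}
A ∩ B includes only elements in both sets.
Check each element of A against B:
2 ✗, 7 ✗, 12 ✗, 14 ✗, 26 ✗, 28 ✗, 30 ✓, 31 ✗
A ∩ B = {30}

{30}


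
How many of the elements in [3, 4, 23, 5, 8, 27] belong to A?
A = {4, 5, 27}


Set A = {4, 5, 27}
Candidates: [3, 4, 23, 5, 8, 27]
Check each candidate:
3 ∉ A, 4 ∈ A, 23 ∉ A, 5 ∈ A, 8 ∉ A, 27 ∈ A
Count of candidates in A: 3

3


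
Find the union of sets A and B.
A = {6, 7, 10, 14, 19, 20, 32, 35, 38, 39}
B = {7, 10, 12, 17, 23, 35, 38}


Set A = {6, 7, 10, 14, 19, 20, 32, 35, 38, 39}
Set B = {7, 10, 12, 17, 23, 35, 38}
A ∪ B includes all elements in either set.
Elements from A: {6, 7, 10, 14, 19, 20, 32, 35, 38, 39}
Elements from B not already included: {12, 17, 23}
A ∪ B = {6, 7, 10, 12, 14, 17, 19, 20, 23, 32, 35, 38, 39}

{6, 7, 10, 12, 14, 17, 19, 20, 23, 32, 35, 38, 39}


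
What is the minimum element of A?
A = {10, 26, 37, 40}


Set A = {10, 26, 37, 40}
Elements in ascending order: 10, 26, 37, 40
The smallest element is 10.

10


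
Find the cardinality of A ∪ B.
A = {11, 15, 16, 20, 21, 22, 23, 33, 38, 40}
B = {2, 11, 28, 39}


Set A = {11, 15, 16, 20, 21, 22, 23, 33, 38, 40}, |A| = 10
Set B = {2, 11, 28, 39}, |B| = 4
A ∩ B = {11}, |A ∩ B| = 1
|A ∪ B| = |A| + |B| - |A ∩ B| = 10 + 4 - 1 = 13

13


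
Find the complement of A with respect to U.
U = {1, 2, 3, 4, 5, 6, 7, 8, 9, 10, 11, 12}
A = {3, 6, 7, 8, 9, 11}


Universal set U = {1, 2, 3, 4, 5, 6, 7, 8, 9, 10, 11, 12}
Set A = {3, 6, 7, 8, 9, 11}
A' = U \ A = elements in U but not in A
Checking each element of U:
1 (not in A, include), 2 (not in A, include), 3 (in A, exclude), 4 (not in A, include), 5 (not in A, include), 6 (in A, exclude), 7 (in A, exclude), 8 (in A, exclude), 9 (in A, exclude), 10 (not in A, include), 11 (in A, exclude), 12 (not in A, include)
A' = {1, 2, 4, 5, 10, 12}

{1, 2, 4, 5, 10, 12}


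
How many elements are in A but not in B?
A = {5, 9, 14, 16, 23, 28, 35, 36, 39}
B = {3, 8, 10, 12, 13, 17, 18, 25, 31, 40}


Set A = {5, 9, 14, 16, 23, 28, 35, 36, 39}
Set B = {3, 8, 10, 12, 13, 17, 18, 25, 31, 40}
A \ B = {5, 9, 14, 16, 23, 28, 35, 36, 39}
|A \ B| = 9

9


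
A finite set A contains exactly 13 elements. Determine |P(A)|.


The set has 13 elements.
The power set contains all possible subsets.
|P(A)| = 2^|A| = 2^13 = 8192

8192


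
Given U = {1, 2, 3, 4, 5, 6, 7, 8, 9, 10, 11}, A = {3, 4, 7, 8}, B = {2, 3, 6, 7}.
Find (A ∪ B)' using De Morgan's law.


U = {1, 2, 3, 4, 5, 6, 7, 8, 9, 10, 11}
A = {3, 4, 7, 8}, B = {2, 3, 6, 7}
A ∪ B = {2, 3, 4, 6, 7, 8}
(A ∪ B)' = U \ (A ∪ B) = {1, 5, 9, 10, 11}
Verification via A' ∩ B': A' = {1, 2, 5, 6, 9, 10, 11}, B' = {1, 4, 5, 8, 9, 10, 11}
A' ∩ B' = {1, 5, 9, 10, 11} ✓

{1, 5, 9, 10, 11}


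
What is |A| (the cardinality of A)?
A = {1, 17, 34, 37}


Set A = {1, 17, 34, 37}
Listing elements: 1, 17, 34, 37
Counting: 4 elements
|A| = 4

4


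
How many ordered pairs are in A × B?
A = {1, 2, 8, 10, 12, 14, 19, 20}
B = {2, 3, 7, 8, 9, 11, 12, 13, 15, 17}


Set A = {1, 2, 8, 10, 12, 14, 19, 20} has 8 elements.
Set B = {2, 3, 7, 8, 9, 11, 12, 13, 15, 17} has 10 elements.
|A × B| = |A| × |B| = 8 × 10 = 80

80


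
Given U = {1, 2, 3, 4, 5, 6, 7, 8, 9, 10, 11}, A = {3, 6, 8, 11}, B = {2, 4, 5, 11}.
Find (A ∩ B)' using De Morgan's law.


U = {1, 2, 3, 4, 5, 6, 7, 8, 9, 10, 11}
A = {3, 6, 8, 11}, B = {2, 4, 5, 11}
A ∩ B = {11}
(A ∩ B)' = U \ (A ∩ B) = {1, 2, 3, 4, 5, 6, 7, 8, 9, 10}
Verification via A' ∪ B': A' = {1, 2, 4, 5, 7, 9, 10}, B' = {1, 3, 6, 7, 8, 9, 10}
A' ∪ B' = {1, 2, 3, 4, 5, 6, 7, 8, 9, 10} ✓

{1, 2, 3, 4, 5, 6, 7, 8, 9, 10}


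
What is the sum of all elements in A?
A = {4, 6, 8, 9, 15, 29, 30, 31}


Set A = {4, 6, 8, 9, 15, 29, 30, 31}
Sum = 4 + 6 + 8 + 9 + 15 + 29 + 30 + 31 = 132

132


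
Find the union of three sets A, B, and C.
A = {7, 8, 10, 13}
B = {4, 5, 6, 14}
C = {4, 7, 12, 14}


Set A = {7, 8, 10, 13}
Set B = {4, 5, 6, 14}
Set C = {4, 7, 12, 14}
First, A ∪ B = {4, 5, 6, 7, 8, 10, 13, 14}
Then, (A ∪ B) ∪ C = {4, 5, 6, 7, 8, 10, 12, 13, 14}

{4, 5, 6, 7, 8, 10, 12, 13, 14}


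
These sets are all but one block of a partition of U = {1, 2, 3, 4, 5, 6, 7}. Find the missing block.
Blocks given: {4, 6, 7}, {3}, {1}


U = {1, 2, 3, 4, 5, 6, 7}
Shown blocks: {4, 6, 7}, {3}, {1}
A partition's blocks are pairwise disjoint and cover U, so the missing block = U \ (union of shown blocks).
Union of shown blocks: {1, 3, 4, 6, 7}
Missing block = U \ (union) = {2, 5}

{2, 5}


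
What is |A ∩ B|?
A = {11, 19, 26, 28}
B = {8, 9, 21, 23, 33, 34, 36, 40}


Set A = {11, 19, 26, 28}
Set B = {8, 9, 21, 23, 33, 34, 36, 40}
A ∩ B = {}
|A ∩ B| = 0

0


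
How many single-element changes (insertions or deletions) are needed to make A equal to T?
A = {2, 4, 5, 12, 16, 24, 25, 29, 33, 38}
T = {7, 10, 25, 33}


Set A = {2, 4, 5, 12, 16, 24, 25, 29, 33, 38}
Set T = {7, 10, 25, 33}
Elements to remove from A (in A, not in T): {2, 4, 5, 12, 16, 24, 29, 38} → 8 removals
Elements to add to A (in T, not in A): {7, 10} → 2 additions
Total edits = 8 + 2 = 10

10


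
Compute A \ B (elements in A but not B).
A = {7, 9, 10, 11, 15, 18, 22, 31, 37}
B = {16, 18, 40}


Set A = {7, 9, 10, 11, 15, 18, 22, 31, 37}
Set B = {16, 18, 40}
A \ B includes elements in A that are not in B.
Check each element of A:
7 (not in B, keep), 9 (not in B, keep), 10 (not in B, keep), 11 (not in B, keep), 15 (not in B, keep), 18 (in B, remove), 22 (not in B, keep), 31 (not in B, keep), 37 (not in B, keep)
A \ B = {7, 9, 10, 11, 15, 22, 31, 37}

{7, 9, 10, 11, 15, 22, 31, 37}


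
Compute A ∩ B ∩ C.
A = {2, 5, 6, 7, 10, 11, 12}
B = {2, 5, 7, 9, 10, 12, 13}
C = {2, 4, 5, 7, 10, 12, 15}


Set A = {2, 5, 6, 7, 10, 11, 12}
Set B = {2, 5, 7, 9, 10, 12, 13}
Set C = {2, 4, 5, 7, 10, 12, 15}
First, A ∩ B = {2, 5, 7, 10, 12}
Then, (A ∩ B) ∩ C = {2, 5, 7, 10, 12}

{2, 5, 7, 10, 12}


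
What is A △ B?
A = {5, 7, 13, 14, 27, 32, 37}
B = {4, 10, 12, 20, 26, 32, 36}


Set A = {5, 7, 13, 14, 27, 32, 37}
Set B = {4, 10, 12, 20, 26, 32, 36}
A △ B = (A \ B) ∪ (B \ A)
Elements in A but not B: {5, 7, 13, 14, 27, 37}
Elements in B but not A: {4, 10, 12, 20, 26, 36}
A △ B = {4, 5, 7, 10, 12, 13, 14, 20, 26, 27, 36, 37}

{4, 5, 7, 10, 12, 13, 14, 20, 26, 27, 36, 37}


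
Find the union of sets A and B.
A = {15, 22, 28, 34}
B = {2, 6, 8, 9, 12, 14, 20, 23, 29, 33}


Set A = {15, 22, 28, 34}
Set B = {2, 6, 8, 9, 12, 14, 20, 23, 29, 33}
A ∪ B includes all elements in either set.
Elements from A: {15, 22, 28, 34}
Elements from B not already included: {2, 6, 8, 9, 12, 14, 20, 23, 29, 33}
A ∪ B = {2, 6, 8, 9, 12, 14, 15, 20, 22, 23, 28, 29, 33, 34}

{2, 6, 8, 9, 12, 14, 15, 20, 22, 23, 28, 29, 33, 34}


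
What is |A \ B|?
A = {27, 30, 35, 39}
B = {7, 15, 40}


Set A = {27, 30, 35, 39}
Set B = {7, 15, 40}
A \ B = {27, 30, 35, 39}
|A \ B| = 4

4


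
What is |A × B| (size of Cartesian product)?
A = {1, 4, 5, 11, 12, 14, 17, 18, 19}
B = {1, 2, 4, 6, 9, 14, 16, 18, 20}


Set A = {1, 4, 5, 11, 12, 14, 17, 18, 19} has 9 elements.
Set B = {1, 2, 4, 6, 9, 14, 16, 18, 20} has 9 elements.
|A × B| = |A| × |B| = 9 × 9 = 81

81


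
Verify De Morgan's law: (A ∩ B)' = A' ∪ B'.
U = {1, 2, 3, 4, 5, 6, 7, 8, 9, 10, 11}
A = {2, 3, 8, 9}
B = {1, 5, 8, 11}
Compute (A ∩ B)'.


U = {1, 2, 3, 4, 5, 6, 7, 8, 9, 10, 11}
A = {2, 3, 8, 9}, B = {1, 5, 8, 11}
A ∩ B = {8}
(A ∩ B)' = U \ (A ∩ B) = {1, 2, 3, 4, 5, 6, 7, 9, 10, 11}
Verification via A' ∪ B': A' = {1, 4, 5, 6, 7, 10, 11}, B' = {2, 3, 4, 6, 7, 9, 10}
A' ∪ B' = {1, 2, 3, 4, 5, 6, 7, 9, 10, 11} ✓

{1, 2, 3, 4, 5, 6, 7, 9, 10, 11}


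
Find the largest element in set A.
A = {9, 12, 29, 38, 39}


Set A = {9, 12, 29, 38, 39}
Elements in ascending order: 9, 12, 29, 38, 39
The largest element is 39.

39


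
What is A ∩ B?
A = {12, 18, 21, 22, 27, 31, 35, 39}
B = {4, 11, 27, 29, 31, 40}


Set A = {12, 18, 21, 22, 27, 31, 35, 39}
Set B = {4, 11, 27, 29, 31, 40}
A ∩ B includes only elements in both sets.
Check each element of A against B:
12 ✗, 18 ✗, 21 ✗, 22 ✗, 27 ✓, 31 ✓, 35 ✗, 39 ✗
A ∩ B = {27, 31}

{27, 31}


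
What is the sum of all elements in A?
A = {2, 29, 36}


Set A = {2, 29, 36}
Sum = 2 + 29 + 36 = 67

67


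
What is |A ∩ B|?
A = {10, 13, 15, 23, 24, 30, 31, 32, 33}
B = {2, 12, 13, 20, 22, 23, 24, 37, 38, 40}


Set A = {10, 13, 15, 23, 24, 30, 31, 32, 33}
Set B = {2, 12, 13, 20, 22, 23, 24, 37, 38, 40}
A ∩ B = {13, 23, 24}
|A ∩ B| = 3

3


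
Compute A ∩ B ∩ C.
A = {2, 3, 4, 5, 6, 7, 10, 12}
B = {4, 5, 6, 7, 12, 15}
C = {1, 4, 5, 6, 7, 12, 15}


Set A = {2, 3, 4, 5, 6, 7, 10, 12}
Set B = {4, 5, 6, 7, 12, 15}
Set C = {1, 4, 5, 6, 7, 12, 15}
First, A ∩ B = {4, 5, 6, 7, 12}
Then, (A ∩ B) ∩ C = {4, 5, 6, 7, 12}

{4, 5, 6, 7, 12}


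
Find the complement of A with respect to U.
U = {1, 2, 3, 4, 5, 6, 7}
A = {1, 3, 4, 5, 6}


Universal set U = {1, 2, 3, 4, 5, 6, 7}
Set A = {1, 3, 4, 5, 6}
A' = U \ A = elements in U but not in A
Checking each element of U:
1 (in A, exclude), 2 (not in A, include), 3 (in A, exclude), 4 (in A, exclude), 5 (in A, exclude), 6 (in A, exclude), 7 (not in A, include)
A' = {2, 7}

{2, 7}


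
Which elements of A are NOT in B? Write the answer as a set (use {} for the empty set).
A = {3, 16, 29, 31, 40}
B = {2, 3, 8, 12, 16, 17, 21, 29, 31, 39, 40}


Set A = {3, 16, 29, 31, 40}
Set B = {2, 3, 8, 12, 16, 17, 21, 29, 31, 39, 40}
Check each element of A against B:
3 ∈ B, 16 ∈ B, 29 ∈ B, 31 ∈ B, 40 ∈ B
Elements of A not in B: {}

{}


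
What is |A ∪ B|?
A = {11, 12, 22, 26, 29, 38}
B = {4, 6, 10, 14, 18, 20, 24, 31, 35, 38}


Set A = {11, 12, 22, 26, 29, 38}, |A| = 6
Set B = {4, 6, 10, 14, 18, 20, 24, 31, 35, 38}, |B| = 10
A ∩ B = {38}, |A ∩ B| = 1
|A ∪ B| = |A| + |B| - |A ∩ B| = 6 + 10 - 1 = 15

15


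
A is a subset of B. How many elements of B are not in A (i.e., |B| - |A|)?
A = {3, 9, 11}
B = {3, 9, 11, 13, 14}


Set A = {3, 9, 11}, |A| = 3
Set B = {3, 9, 11, 13, 14}, |B| = 5
Since A ⊆ B: B \ A = {13, 14}
|B| - |A| = 5 - 3 = 2

2


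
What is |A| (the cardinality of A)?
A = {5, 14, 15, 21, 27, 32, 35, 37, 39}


Set A = {5, 14, 15, 21, 27, 32, 35, 37, 39}
Listing elements: 5, 14, 15, 21, 27, 32, 35, 37, 39
Counting: 9 elements
|A| = 9

9


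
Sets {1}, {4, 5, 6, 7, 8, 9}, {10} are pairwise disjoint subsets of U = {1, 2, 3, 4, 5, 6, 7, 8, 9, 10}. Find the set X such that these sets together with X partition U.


U = {1, 2, 3, 4, 5, 6, 7, 8, 9, 10}
Shown blocks: {1}, {4, 5, 6, 7, 8, 9}, {10}
A partition's blocks are pairwise disjoint and cover U, so the missing block = U \ (union of shown blocks).
Union of shown blocks: {1, 4, 5, 6, 7, 8, 9, 10}
Missing block = U \ (union) = {2, 3}

{2, 3}


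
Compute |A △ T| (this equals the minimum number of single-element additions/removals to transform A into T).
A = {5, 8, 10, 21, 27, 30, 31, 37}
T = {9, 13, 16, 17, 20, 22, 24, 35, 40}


Set A = {5, 8, 10, 21, 27, 30, 31, 37}
Set T = {9, 13, 16, 17, 20, 22, 24, 35, 40}
Elements to remove from A (in A, not in T): {5, 8, 10, 21, 27, 30, 31, 37} → 8 removals
Elements to add to A (in T, not in A): {9, 13, 16, 17, 20, 22, 24, 35, 40} → 9 additions
Total edits = 8 + 9 = 17

17


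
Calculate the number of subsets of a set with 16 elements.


The set has 16 elements.
The power set contains all possible subsets.
|P(A)| = 2^|A| = 2^16 = 65536

65536


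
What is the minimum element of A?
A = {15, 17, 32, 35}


Set A = {15, 17, 32, 35}
Elements in ascending order: 15, 17, 32, 35
The smallest element is 15.

15


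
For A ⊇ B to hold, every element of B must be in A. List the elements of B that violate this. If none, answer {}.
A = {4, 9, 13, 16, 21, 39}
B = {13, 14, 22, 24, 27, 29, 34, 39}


Set A = {4, 9, 13, 16, 21, 39}
Set B = {13, 14, 22, 24, 27, 29, 34, 39}
Check each element of B against A:
13 ∈ A, 14 ∉ A (include), 22 ∉ A (include), 24 ∉ A (include), 27 ∉ A (include), 29 ∉ A (include), 34 ∉ A (include), 39 ∈ A
Elements of B not in A: {14, 22, 24, 27, 29, 34}

{14, 22, 24, 27, 29, 34}


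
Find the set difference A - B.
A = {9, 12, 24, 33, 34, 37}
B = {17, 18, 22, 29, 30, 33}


Set A = {9, 12, 24, 33, 34, 37}
Set B = {17, 18, 22, 29, 30, 33}
A \ B includes elements in A that are not in B.
Check each element of A:
9 (not in B, keep), 12 (not in B, keep), 24 (not in B, keep), 33 (in B, remove), 34 (not in B, keep), 37 (not in B, keep)
A \ B = {9, 12, 24, 34, 37}

{9, 12, 24, 34, 37}


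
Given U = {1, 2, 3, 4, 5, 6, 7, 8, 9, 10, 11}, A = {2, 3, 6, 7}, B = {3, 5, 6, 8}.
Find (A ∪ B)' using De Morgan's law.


U = {1, 2, 3, 4, 5, 6, 7, 8, 9, 10, 11}
A = {2, 3, 6, 7}, B = {3, 5, 6, 8}
A ∪ B = {2, 3, 5, 6, 7, 8}
(A ∪ B)' = U \ (A ∪ B) = {1, 4, 9, 10, 11}
Verification via A' ∩ B': A' = {1, 4, 5, 8, 9, 10, 11}, B' = {1, 2, 4, 7, 9, 10, 11}
A' ∩ B' = {1, 4, 9, 10, 11} ✓

{1, 4, 9, 10, 11}


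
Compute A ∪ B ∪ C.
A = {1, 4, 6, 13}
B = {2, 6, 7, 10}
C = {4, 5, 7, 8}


Set A = {1, 4, 6, 13}
Set B = {2, 6, 7, 10}
Set C = {4, 5, 7, 8}
First, A ∪ B = {1, 2, 4, 6, 7, 10, 13}
Then, (A ∪ B) ∪ C = {1, 2, 4, 5, 6, 7, 8, 10, 13}

{1, 2, 4, 5, 6, 7, 8, 10, 13}


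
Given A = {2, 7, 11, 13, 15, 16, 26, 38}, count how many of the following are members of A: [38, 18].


Set A = {2, 7, 11, 13, 15, 16, 26, 38}
Candidates: [38, 18]
Check each candidate:
38 ∈ A, 18 ∉ A
Count of candidates in A: 1

1


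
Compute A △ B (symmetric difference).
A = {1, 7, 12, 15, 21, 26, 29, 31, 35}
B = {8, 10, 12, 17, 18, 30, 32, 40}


Set A = {1, 7, 12, 15, 21, 26, 29, 31, 35}
Set B = {8, 10, 12, 17, 18, 30, 32, 40}
A △ B = (A \ B) ∪ (B \ A)
Elements in A but not B: {1, 7, 15, 21, 26, 29, 31, 35}
Elements in B but not A: {8, 10, 17, 18, 30, 32, 40}
A △ B = {1, 7, 8, 10, 15, 17, 18, 21, 26, 29, 30, 31, 32, 35, 40}

{1, 7, 8, 10, 15, 17, 18, 21, 26, 29, 30, 31, 32, 35, 40}


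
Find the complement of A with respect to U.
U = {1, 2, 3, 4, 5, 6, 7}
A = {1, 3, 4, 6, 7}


Universal set U = {1, 2, 3, 4, 5, 6, 7}
Set A = {1, 3, 4, 6, 7}
A' = U \ A = elements in U but not in A
Checking each element of U:
1 (in A, exclude), 2 (not in A, include), 3 (in A, exclude), 4 (in A, exclude), 5 (not in A, include), 6 (in A, exclude), 7 (in A, exclude)
A' = {2, 5}

{2, 5}


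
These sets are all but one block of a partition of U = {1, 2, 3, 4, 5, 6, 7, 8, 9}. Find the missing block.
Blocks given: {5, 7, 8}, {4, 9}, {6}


U = {1, 2, 3, 4, 5, 6, 7, 8, 9}
Shown blocks: {5, 7, 8}, {4, 9}, {6}
A partition's blocks are pairwise disjoint and cover U, so the missing block = U \ (union of shown blocks).
Union of shown blocks: {4, 5, 6, 7, 8, 9}
Missing block = U \ (union) = {1, 2, 3}

{1, 2, 3}


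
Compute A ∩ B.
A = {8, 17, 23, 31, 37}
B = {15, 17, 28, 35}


Set A = {8, 17, 23, 31, 37}
Set B = {15, 17, 28, 35}
A ∩ B includes only elements in both sets.
Check each element of A against B:
8 ✗, 17 ✓, 23 ✗, 31 ✗, 37 ✗
A ∩ B = {17}

{17}


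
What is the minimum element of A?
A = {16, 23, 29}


Set A = {16, 23, 29}
Elements in ascending order: 16, 23, 29
The smallest element is 16.

16


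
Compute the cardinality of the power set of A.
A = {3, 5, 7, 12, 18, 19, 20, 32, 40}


Set A = {3, 5, 7, 12, 18, 19, 20, 32, 40}
|A| = 9
The power set P(A) contains all subsets of A.
|P(A)| = 2^|A| = 2^9 = 512

512


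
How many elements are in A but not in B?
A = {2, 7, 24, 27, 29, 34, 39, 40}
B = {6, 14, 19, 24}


Set A = {2, 7, 24, 27, 29, 34, 39, 40}
Set B = {6, 14, 19, 24}
A \ B = {2, 7, 27, 29, 34, 39, 40}
|A \ B| = 7

7


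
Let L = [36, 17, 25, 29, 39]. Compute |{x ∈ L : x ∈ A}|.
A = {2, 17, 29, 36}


Set A = {2, 17, 29, 36}
Candidates: [36, 17, 25, 29, 39]
Check each candidate:
36 ∈ A, 17 ∈ A, 25 ∉ A, 29 ∈ A, 39 ∉ A
Count of candidates in A: 3

3


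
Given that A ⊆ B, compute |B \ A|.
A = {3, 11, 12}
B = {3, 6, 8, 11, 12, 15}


Set A = {3, 11, 12}, |A| = 3
Set B = {3, 6, 8, 11, 12, 15}, |B| = 6
Since A ⊆ B: B \ A = {6, 8, 15}
|B| - |A| = 6 - 3 = 3

3


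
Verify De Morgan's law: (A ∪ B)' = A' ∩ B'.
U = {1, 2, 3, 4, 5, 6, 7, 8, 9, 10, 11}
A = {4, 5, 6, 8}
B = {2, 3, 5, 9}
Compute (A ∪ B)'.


U = {1, 2, 3, 4, 5, 6, 7, 8, 9, 10, 11}
A = {4, 5, 6, 8}, B = {2, 3, 5, 9}
A ∪ B = {2, 3, 4, 5, 6, 8, 9}
(A ∪ B)' = U \ (A ∪ B) = {1, 7, 10, 11}
Verification via A' ∩ B': A' = {1, 2, 3, 7, 9, 10, 11}, B' = {1, 4, 6, 7, 8, 10, 11}
A' ∩ B' = {1, 7, 10, 11} ✓

{1, 7, 10, 11}


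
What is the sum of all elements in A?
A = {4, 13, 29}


Set A = {4, 13, 29}
Sum = 4 + 13 + 29 = 46

46


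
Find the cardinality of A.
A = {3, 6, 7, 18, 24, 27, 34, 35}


Set A = {3, 6, 7, 18, 24, 27, 34, 35}
Listing elements: 3, 6, 7, 18, 24, 27, 34, 35
Counting: 8 elements
|A| = 8

8


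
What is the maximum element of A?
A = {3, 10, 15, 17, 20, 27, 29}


Set A = {3, 10, 15, 17, 20, 27, 29}
Elements in ascending order: 3, 10, 15, 17, 20, 27, 29
The largest element is 29.

29


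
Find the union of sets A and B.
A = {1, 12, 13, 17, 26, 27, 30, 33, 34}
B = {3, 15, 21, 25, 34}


Set A = {1, 12, 13, 17, 26, 27, 30, 33, 34}
Set B = {3, 15, 21, 25, 34}
A ∪ B includes all elements in either set.
Elements from A: {1, 12, 13, 17, 26, 27, 30, 33, 34}
Elements from B not already included: {3, 15, 21, 25}
A ∪ B = {1, 3, 12, 13, 15, 17, 21, 25, 26, 27, 30, 33, 34}

{1, 3, 12, 13, 15, 17, 21, 25, 26, 27, 30, 33, 34}


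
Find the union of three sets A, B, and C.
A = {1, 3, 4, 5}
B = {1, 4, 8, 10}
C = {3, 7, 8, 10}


Set A = {1, 3, 4, 5}
Set B = {1, 4, 8, 10}
Set C = {3, 7, 8, 10}
First, A ∪ B = {1, 3, 4, 5, 8, 10}
Then, (A ∪ B) ∪ C = {1, 3, 4, 5, 7, 8, 10}

{1, 3, 4, 5, 7, 8, 10}


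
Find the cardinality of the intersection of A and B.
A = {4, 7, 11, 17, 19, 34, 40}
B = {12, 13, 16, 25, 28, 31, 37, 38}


Set A = {4, 7, 11, 17, 19, 34, 40}
Set B = {12, 13, 16, 25, 28, 31, 37, 38}
A ∩ B = {}
|A ∩ B| = 0

0


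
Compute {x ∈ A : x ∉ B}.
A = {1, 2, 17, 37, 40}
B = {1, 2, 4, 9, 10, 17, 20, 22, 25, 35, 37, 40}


Set A = {1, 2, 17, 37, 40}
Set B = {1, 2, 4, 9, 10, 17, 20, 22, 25, 35, 37, 40}
Check each element of A against B:
1 ∈ B, 2 ∈ B, 17 ∈ B, 37 ∈ B, 40 ∈ B
Elements of A not in B: {}

{}


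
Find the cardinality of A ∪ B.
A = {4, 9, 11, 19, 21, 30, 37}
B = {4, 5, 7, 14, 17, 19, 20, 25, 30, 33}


Set A = {4, 9, 11, 19, 21, 30, 37}, |A| = 7
Set B = {4, 5, 7, 14, 17, 19, 20, 25, 30, 33}, |B| = 10
A ∩ B = {4, 19, 30}, |A ∩ B| = 3
|A ∪ B| = |A| + |B| - |A ∩ B| = 7 + 10 - 3 = 14

14


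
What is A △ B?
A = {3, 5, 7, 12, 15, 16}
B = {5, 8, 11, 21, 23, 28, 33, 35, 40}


Set A = {3, 5, 7, 12, 15, 16}
Set B = {5, 8, 11, 21, 23, 28, 33, 35, 40}
A △ B = (A \ B) ∪ (B \ A)
Elements in A but not B: {3, 7, 12, 15, 16}
Elements in B but not A: {8, 11, 21, 23, 28, 33, 35, 40}
A △ B = {3, 7, 8, 11, 12, 15, 16, 21, 23, 28, 33, 35, 40}

{3, 7, 8, 11, 12, 15, 16, 21, 23, 28, 33, 35, 40}


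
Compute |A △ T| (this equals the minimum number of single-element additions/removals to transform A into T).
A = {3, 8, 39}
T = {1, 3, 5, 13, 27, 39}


Set A = {3, 8, 39}
Set T = {1, 3, 5, 13, 27, 39}
Elements to remove from A (in A, not in T): {8} → 1 removals
Elements to add to A (in T, not in A): {1, 5, 13, 27} → 4 additions
Total edits = 1 + 4 = 5

5


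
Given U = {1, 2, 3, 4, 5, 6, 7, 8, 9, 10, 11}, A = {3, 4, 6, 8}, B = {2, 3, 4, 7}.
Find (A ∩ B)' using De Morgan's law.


U = {1, 2, 3, 4, 5, 6, 7, 8, 9, 10, 11}
A = {3, 4, 6, 8}, B = {2, 3, 4, 7}
A ∩ B = {3, 4}
(A ∩ B)' = U \ (A ∩ B) = {1, 2, 5, 6, 7, 8, 9, 10, 11}
Verification via A' ∪ B': A' = {1, 2, 5, 7, 9, 10, 11}, B' = {1, 5, 6, 8, 9, 10, 11}
A' ∪ B' = {1, 2, 5, 6, 7, 8, 9, 10, 11} ✓

{1, 2, 5, 6, 7, 8, 9, 10, 11}


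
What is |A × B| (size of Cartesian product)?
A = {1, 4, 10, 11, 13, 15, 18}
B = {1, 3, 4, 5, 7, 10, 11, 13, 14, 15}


Set A = {1, 4, 10, 11, 13, 15, 18} has 7 elements.
Set B = {1, 3, 4, 5, 7, 10, 11, 13, 14, 15} has 10 elements.
|A × B| = |A| × |B| = 7 × 10 = 70

70


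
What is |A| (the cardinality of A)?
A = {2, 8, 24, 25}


Set A = {2, 8, 24, 25}
Listing elements: 2, 8, 24, 25
Counting: 4 elements
|A| = 4

4


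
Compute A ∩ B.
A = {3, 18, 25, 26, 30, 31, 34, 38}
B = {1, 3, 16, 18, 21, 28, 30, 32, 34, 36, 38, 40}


Set A = {3, 18, 25, 26, 30, 31, 34, 38}
Set B = {1, 3, 16, 18, 21, 28, 30, 32, 34, 36, 38, 40}
A ∩ B includes only elements in both sets.
Check each element of A against B:
3 ✓, 18 ✓, 25 ✗, 26 ✗, 30 ✓, 31 ✗, 34 ✓, 38 ✓
A ∩ B = {3, 18, 30, 34, 38}

{3, 18, 30, 34, 38}


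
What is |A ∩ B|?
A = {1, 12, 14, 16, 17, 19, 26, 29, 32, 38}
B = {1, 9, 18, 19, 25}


Set A = {1, 12, 14, 16, 17, 19, 26, 29, 32, 38}
Set B = {1, 9, 18, 19, 25}
A ∩ B = {1, 19}
|A ∩ B| = 2

2


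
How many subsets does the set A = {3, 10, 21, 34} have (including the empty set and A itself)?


Set A = {3, 10, 21, 34}
|A| = 4
The power set P(A) contains all subsets of A.
|P(A)| = 2^|A| = 2^4 = 16

16


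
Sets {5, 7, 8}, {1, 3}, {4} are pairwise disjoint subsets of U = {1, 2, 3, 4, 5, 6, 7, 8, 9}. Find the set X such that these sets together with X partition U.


U = {1, 2, 3, 4, 5, 6, 7, 8, 9}
Shown blocks: {5, 7, 8}, {1, 3}, {4}
A partition's blocks are pairwise disjoint and cover U, so the missing block = U \ (union of shown blocks).
Union of shown blocks: {1, 3, 4, 5, 7, 8}
Missing block = U \ (union) = {2, 6, 9}

{2, 6, 9}


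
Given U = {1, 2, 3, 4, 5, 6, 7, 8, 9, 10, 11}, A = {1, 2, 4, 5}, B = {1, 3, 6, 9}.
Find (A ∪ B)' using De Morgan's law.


U = {1, 2, 3, 4, 5, 6, 7, 8, 9, 10, 11}
A = {1, 2, 4, 5}, B = {1, 3, 6, 9}
A ∪ B = {1, 2, 3, 4, 5, 6, 9}
(A ∪ B)' = U \ (A ∪ B) = {7, 8, 10, 11}
Verification via A' ∩ B': A' = {3, 6, 7, 8, 9, 10, 11}, B' = {2, 4, 5, 7, 8, 10, 11}
A' ∩ B' = {7, 8, 10, 11} ✓

{7, 8, 10, 11}


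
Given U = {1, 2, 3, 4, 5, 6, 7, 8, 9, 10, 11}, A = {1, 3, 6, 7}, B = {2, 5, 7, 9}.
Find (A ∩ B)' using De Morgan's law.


U = {1, 2, 3, 4, 5, 6, 7, 8, 9, 10, 11}
A = {1, 3, 6, 7}, B = {2, 5, 7, 9}
A ∩ B = {7}
(A ∩ B)' = U \ (A ∩ B) = {1, 2, 3, 4, 5, 6, 8, 9, 10, 11}
Verification via A' ∪ B': A' = {2, 4, 5, 8, 9, 10, 11}, B' = {1, 3, 4, 6, 8, 10, 11}
A' ∪ B' = {1, 2, 3, 4, 5, 6, 8, 9, 10, 11} ✓

{1, 2, 3, 4, 5, 6, 8, 9, 10, 11}


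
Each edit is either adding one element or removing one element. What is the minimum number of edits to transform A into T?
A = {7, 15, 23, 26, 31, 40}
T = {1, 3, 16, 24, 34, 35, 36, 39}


Set A = {7, 15, 23, 26, 31, 40}
Set T = {1, 3, 16, 24, 34, 35, 36, 39}
Elements to remove from A (in A, not in T): {7, 15, 23, 26, 31, 40} → 6 removals
Elements to add to A (in T, not in A): {1, 3, 16, 24, 34, 35, 36, 39} → 8 additions
Total edits = 6 + 8 = 14

14


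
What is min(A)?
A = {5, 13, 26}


Set A = {5, 13, 26}
Elements in ascending order: 5, 13, 26
The smallest element is 5.

5


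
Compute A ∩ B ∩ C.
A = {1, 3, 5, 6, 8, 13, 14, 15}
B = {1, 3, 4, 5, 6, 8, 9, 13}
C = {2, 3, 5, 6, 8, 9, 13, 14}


Set A = {1, 3, 5, 6, 8, 13, 14, 15}
Set B = {1, 3, 4, 5, 6, 8, 9, 13}
Set C = {2, 3, 5, 6, 8, 9, 13, 14}
First, A ∩ B = {1, 3, 5, 6, 8, 13}
Then, (A ∩ B) ∩ C = {3, 5, 6, 8, 13}

{3, 5, 6, 8, 13}


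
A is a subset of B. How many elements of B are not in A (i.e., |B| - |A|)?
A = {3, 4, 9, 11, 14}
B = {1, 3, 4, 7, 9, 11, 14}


Set A = {3, 4, 9, 11, 14}, |A| = 5
Set B = {1, 3, 4, 7, 9, 11, 14}, |B| = 7
Since A ⊆ B: B \ A = {1, 7}
|B| - |A| = 7 - 5 = 2

2


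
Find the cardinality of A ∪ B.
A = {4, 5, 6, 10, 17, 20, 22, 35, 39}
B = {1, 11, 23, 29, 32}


Set A = {4, 5, 6, 10, 17, 20, 22, 35, 39}, |A| = 9
Set B = {1, 11, 23, 29, 32}, |B| = 5
A ∩ B = {}, |A ∩ B| = 0
|A ∪ B| = |A| + |B| - |A ∩ B| = 9 + 5 - 0 = 14

14


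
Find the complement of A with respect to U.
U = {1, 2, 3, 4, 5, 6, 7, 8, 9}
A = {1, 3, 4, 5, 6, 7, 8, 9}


Universal set U = {1, 2, 3, 4, 5, 6, 7, 8, 9}
Set A = {1, 3, 4, 5, 6, 7, 8, 9}
A' = U \ A = elements in U but not in A
Checking each element of U:
1 (in A, exclude), 2 (not in A, include), 3 (in A, exclude), 4 (in A, exclude), 5 (in A, exclude), 6 (in A, exclude), 7 (in A, exclude), 8 (in A, exclude), 9 (in A, exclude)
A' = {2}

{2}


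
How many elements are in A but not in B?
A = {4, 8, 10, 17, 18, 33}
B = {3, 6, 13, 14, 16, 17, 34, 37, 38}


Set A = {4, 8, 10, 17, 18, 33}
Set B = {3, 6, 13, 14, 16, 17, 34, 37, 38}
A \ B = {4, 8, 10, 18, 33}
|A \ B| = 5

5


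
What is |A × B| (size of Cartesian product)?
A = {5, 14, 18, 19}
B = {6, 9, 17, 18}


Set A = {5, 14, 18, 19} has 4 elements.
Set B = {6, 9, 17, 18} has 4 elements.
|A × B| = |A| × |B| = 4 × 4 = 16

16


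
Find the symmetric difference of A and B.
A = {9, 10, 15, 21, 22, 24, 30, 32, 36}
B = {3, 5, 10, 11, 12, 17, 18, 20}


Set A = {9, 10, 15, 21, 22, 24, 30, 32, 36}
Set B = {3, 5, 10, 11, 12, 17, 18, 20}
A △ B = (A \ B) ∪ (B \ A)
Elements in A but not B: {9, 15, 21, 22, 24, 30, 32, 36}
Elements in B but not A: {3, 5, 11, 12, 17, 18, 20}
A △ B = {3, 5, 9, 11, 12, 15, 17, 18, 20, 21, 22, 24, 30, 32, 36}

{3, 5, 9, 11, 12, 15, 17, 18, 20, 21, 22, 24, 30, 32, 36}


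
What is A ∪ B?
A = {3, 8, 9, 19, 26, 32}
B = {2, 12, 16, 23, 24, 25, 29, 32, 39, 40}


Set A = {3, 8, 9, 19, 26, 32}
Set B = {2, 12, 16, 23, 24, 25, 29, 32, 39, 40}
A ∪ B includes all elements in either set.
Elements from A: {3, 8, 9, 19, 26, 32}
Elements from B not already included: {2, 12, 16, 23, 24, 25, 29, 39, 40}
A ∪ B = {2, 3, 8, 9, 12, 16, 19, 23, 24, 25, 26, 29, 32, 39, 40}

{2, 3, 8, 9, 12, 16, 19, 23, 24, 25, 26, 29, 32, 39, 40}


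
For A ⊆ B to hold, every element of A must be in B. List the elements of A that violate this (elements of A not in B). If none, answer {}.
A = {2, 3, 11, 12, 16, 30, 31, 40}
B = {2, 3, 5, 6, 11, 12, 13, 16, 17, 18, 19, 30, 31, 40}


Set A = {2, 3, 11, 12, 16, 30, 31, 40}
Set B = {2, 3, 5, 6, 11, 12, 13, 16, 17, 18, 19, 30, 31, 40}
Check each element of A against B:
2 ∈ B, 3 ∈ B, 11 ∈ B, 12 ∈ B, 16 ∈ B, 30 ∈ B, 31 ∈ B, 40 ∈ B
Elements of A not in B: {}

{}


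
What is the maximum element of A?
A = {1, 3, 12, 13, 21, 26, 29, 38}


Set A = {1, 3, 12, 13, 21, 26, 29, 38}
Elements in ascending order: 1, 3, 12, 13, 21, 26, 29, 38
The largest element is 38.

38


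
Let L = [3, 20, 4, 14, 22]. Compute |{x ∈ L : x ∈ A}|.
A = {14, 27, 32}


Set A = {14, 27, 32}
Candidates: [3, 20, 4, 14, 22]
Check each candidate:
3 ∉ A, 20 ∉ A, 4 ∉ A, 14 ∈ A, 22 ∉ A
Count of candidates in A: 1

1


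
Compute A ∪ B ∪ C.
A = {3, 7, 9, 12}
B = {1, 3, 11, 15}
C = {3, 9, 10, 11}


Set A = {3, 7, 9, 12}
Set B = {1, 3, 11, 15}
Set C = {3, 9, 10, 11}
First, A ∪ B = {1, 3, 7, 9, 11, 12, 15}
Then, (A ∪ B) ∪ C = {1, 3, 7, 9, 10, 11, 12, 15}

{1, 3, 7, 9, 10, 11, 12, 15}


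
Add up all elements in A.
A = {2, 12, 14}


Set A = {2, 12, 14}
Sum = 2 + 12 + 14 = 28

28


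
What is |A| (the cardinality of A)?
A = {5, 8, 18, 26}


Set A = {5, 8, 18, 26}
Listing elements: 5, 8, 18, 26
Counting: 4 elements
|A| = 4

4


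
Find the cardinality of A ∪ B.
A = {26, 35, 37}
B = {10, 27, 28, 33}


Set A = {26, 35, 37}, |A| = 3
Set B = {10, 27, 28, 33}, |B| = 4
A ∩ B = {}, |A ∩ B| = 0
|A ∪ B| = |A| + |B| - |A ∩ B| = 3 + 4 - 0 = 7

7


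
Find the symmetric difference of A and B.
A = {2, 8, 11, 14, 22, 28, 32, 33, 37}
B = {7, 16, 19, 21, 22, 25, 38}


Set A = {2, 8, 11, 14, 22, 28, 32, 33, 37}
Set B = {7, 16, 19, 21, 22, 25, 38}
A △ B = (A \ B) ∪ (B \ A)
Elements in A but not B: {2, 8, 11, 14, 28, 32, 33, 37}
Elements in B but not A: {7, 16, 19, 21, 25, 38}
A △ B = {2, 7, 8, 11, 14, 16, 19, 21, 25, 28, 32, 33, 37, 38}

{2, 7, 8, 11, 14, 16, 19, 21, 25, 28, 32, 33, 37, 38}


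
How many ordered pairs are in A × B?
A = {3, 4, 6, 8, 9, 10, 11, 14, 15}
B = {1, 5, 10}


Set A = {3, 4, 6, 8, 9, 10, 11, 14, 15} has 9 elements.
Set B = {1, 5, 10} has 3 elements.
|A × B| = |A| × |B| = 9 × 3 = 27

27


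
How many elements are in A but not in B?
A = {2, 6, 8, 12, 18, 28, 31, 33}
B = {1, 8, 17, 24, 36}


Set A = {2, 6, 8, 12, 18, 28, 31, 33}
Set B = {1, 8, 17, 24, 36}
A \ B = {2, 6, 12, 18, 28, 31, 33}
|A \ B| = 7

7


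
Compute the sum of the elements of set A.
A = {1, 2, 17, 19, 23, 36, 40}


Set A = {1, 2, 17, 19, 23, 36, 40}
Sum = 1 + 2 + 17 + 19 + 23 + 36 + 40 = 138

138


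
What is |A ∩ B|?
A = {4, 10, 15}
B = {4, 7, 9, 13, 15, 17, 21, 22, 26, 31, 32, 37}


Set A = {4, 10, 15}
Set B = {4, 7, 9, 13, 15, 17, 21, 22, 26, 31, 32, 37}
A ∩ B = {4, 15}
|A ∩ B| = 2

2


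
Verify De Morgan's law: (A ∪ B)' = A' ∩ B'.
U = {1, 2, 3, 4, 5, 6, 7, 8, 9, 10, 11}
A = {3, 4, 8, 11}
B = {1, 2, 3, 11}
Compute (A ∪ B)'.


U = {1, 2, 3, 4, 5, 6, 7, 8, 9, 10, 11}
A = {3, 4, 8, 11}, B = {1, 2, 3, 11}
A ∪ B = {1, 2, 3, 4, 8, 11}
(A ∪ B)' = U \ (A ∪ B) = {5, 6, 7, 9, 10}
Verification via A' ∩ B': A' = {1, 2, 5, 6, 7, 9, 10}, B' = {4, 5, 6, 7, 8, 9, 10}
A' ∩ B' = {5, 6, 7, 9, 10} ✓

{5, 6, 7, 9, 10}


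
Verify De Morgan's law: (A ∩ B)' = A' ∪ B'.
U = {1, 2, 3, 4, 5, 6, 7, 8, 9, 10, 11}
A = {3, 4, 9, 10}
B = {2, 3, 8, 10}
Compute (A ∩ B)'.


U = {1, 2, 3, 4, 5, 6, 7, 8, 9, 10, 11}
A = {3, 4, 9, 10}, B = {2, 3, 8, 10}
A ∩ B = {3, 10}
(A ∩ B)' = U \ (A ∩ B) = {1, 2, 4, 5, 6, 7, 8, 9, 11}
Verification via A' ∪ B': A' = {1, 2, 5, 6, 7, 8, 11}, B' = {1, 4, 5, 6, 7, 9, 11}
A' ∪ B' = {1, 2, 4, 5, 6, 7, 8, 9, 11} ✓

{1, 2, 4, 5, 6, 7, 8, 9, 11}


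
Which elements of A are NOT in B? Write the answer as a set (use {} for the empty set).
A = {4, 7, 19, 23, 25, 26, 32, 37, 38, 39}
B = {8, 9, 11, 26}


Set A = {4, 7, 19, 23, 25, 26, 32, 37, 38, 39}
Set B = {8, 9, 11, 26}
Check each element of A against B:
4 ∉ B (include), 7 ∉ B (include), 19 ∉ B (include), 23 ∉ B (include), 25 ∉ B (include), 26 ∈ B, 32 ∉ B (include), 37 ∉ B (include), 38 ∉ B (include), 39 ∉ B (include)
Elements of A not in B: {4, 7, 19, 23, 25, 32, 37, 38, 39}

{4, 7, 19, 23, 25, 32, 37, 38, 39}


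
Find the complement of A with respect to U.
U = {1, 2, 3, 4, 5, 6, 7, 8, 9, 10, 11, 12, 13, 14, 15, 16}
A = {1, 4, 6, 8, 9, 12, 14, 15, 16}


Universal set U = {1, 2, 3, 4, 5, 6, 7, 8, 9, 10, 11, 12, 13, 14, 15, 16}
Set A = {1, 4, 6, 8, 9, 12, 14, 15, 16}
A' = U \ A = elements in U but not in A
Checking each element of U:
1 (in A, exclude), 2 (not in A, include), 3 (not in A, include), 4 (in A, exclude), 5 (not in A, include), 6 (in A, exclude), 7 (not in A, include), 8 (in A, exclude), 9 (in A, exclude), 10 (not in A, include), 11 (not in A, include), 12 (in A, exclude), 13 (not in A, include), 14 (in A, exclude), 15 (in A, exclude), 16 (in A, exclude)
A' = {2, 3, 5, 7, 10, 11, 13}

{2, 3, 5, 7, 10, 11, 13}


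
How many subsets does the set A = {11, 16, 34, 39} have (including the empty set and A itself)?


Set A = {11, 16, 34, 39}
|A| = 4
The power set P(A) contains all subsets of A.
|P(A)| = 2^|A| = 2^4 = 16

16


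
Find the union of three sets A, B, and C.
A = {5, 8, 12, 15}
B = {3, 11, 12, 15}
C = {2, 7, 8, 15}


Set A = {5, 8, 12, 15}
Set B = {3, 11, 12, 15}
Set C = {2, 7, 8, 15}
First, A ∪ B = {3, 5, 8, 11, 12, 15}
Then, (A ∪ B) ∪ C = {2, 3, 5, 7, 8, 11, 12, 15}

{2, 3, 5, 7, 8, 11, 12, 15}


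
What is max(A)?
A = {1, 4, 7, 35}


Set A = {1, 4, 7, 35}
Elements in ascending order: 1, 4, 7, 35
The largest element is 35.

35


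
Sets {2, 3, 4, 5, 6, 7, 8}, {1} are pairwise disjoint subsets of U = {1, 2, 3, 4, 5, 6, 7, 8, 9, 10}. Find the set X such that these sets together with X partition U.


U = {1, 2, 3, 4, 5, 6, 7, 8, 9, 10}
Shown blocks: {2, 3, 4, 5, 6, 7, 8}, {1}
A partition's blocks are pairwise disjoint and cover U, so the missing block = U \ (union of shown blocks).
Union of shown blocks: {1, 2, 3, 4, 5, 6, 7, 8}
Missing block = U \ (union) = {9, 10}

{9, 10}


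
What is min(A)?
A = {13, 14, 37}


Set A = {13, 14, 37}
Elements in ascending order: 13, 14, 37
The smallest element is 13.

13


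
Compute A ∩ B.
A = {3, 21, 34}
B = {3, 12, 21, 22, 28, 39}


Set A = {3, 21, 34}
Set B = {3, 12, 21, 22, 28, 39}
A ∩ B includes only elements in both sets.
Check each element of A against B:
3 ✓, 21 ✓, 34 ✗
A ∩ B = {3, 21}

{3, 21}


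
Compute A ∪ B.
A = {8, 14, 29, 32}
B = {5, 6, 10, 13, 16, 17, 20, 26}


Set A = {8, 14, 29, 32}
Set B = {5, 6, 10, 13, 16, 17, 20, 26}
A ∪ B includes all elements in either set.
Elements from A: {8, 14, 29, 32}
Elements from B not already included: {5, 6, 10, 13, 16, 17, 20, 26}
A ∪ B = {5, 6, 8, 10, 13, 14, 16, 17, 20, 26, 29, 32}

{5, 6, 8, 10, 13, 14, 16, 17, 20, 26, 29, 32}


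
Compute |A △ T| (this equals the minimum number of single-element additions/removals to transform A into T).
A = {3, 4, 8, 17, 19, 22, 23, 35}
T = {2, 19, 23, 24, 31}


Set A = {3, 4, 8, 17, 19, 22, 23, 35}
Set T = {2, 19, 23, 24, 31}
Elements to remove from A (in A, not in T): {3, 4, 8, 17, 22, 35} → 6 removals
Elements to add to A (in T, not in A): {2, 24, 31} → 3 additions
Total edits = 6 + 3 = 9

9
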